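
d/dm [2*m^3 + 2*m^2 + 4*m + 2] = 6*m^2 + 4*m + 4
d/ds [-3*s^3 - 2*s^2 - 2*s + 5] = -9*s^2 - 4*s - 2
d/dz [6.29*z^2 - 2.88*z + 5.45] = 12.58*z - 2.88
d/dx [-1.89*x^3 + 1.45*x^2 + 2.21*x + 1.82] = -5.67*x^2 + 2.9*x + 2.21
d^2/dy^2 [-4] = 0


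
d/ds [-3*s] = -3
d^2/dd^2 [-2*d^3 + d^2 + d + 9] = 2 - 12*d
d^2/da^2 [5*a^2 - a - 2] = 10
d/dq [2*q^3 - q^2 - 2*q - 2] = 6*q^2 - 2*q - 2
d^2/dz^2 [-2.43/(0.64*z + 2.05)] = -1.990656/(0.64*z + 2.05)^3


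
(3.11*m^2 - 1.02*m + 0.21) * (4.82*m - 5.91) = 14.9902*m^3 - 23.2965*m^2 + 7.0404*m - 1.2411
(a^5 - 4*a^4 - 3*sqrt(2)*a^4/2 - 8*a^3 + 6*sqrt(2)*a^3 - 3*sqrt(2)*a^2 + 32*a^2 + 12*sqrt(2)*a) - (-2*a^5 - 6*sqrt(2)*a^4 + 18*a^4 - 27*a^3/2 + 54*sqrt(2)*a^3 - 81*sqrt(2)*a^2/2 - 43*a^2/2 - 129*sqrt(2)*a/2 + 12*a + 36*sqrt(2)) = 3*a^5 - 22*a^4 + 9*sqrt(2)*a^4/2 - 48*sqrt(2)*a^3 + 11*a^3/2 + 75*sqrt(2)*a^2/2 + 107*a^2/2 - 12*a + 153*sqrt(2)*a/2 - 36*sqrt(2)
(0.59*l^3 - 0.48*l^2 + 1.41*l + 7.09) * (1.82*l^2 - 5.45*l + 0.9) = 1.0738*l^5 - 4.0891*l^4 + 5.7132*l^3 + 4.7873*l^2 - 37.3715*l + 6.381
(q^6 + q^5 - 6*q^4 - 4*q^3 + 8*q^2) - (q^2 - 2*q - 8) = q^6 + q^5 - 6*q^4 - 4*q^3 + 7*q^2 + 2*q + 8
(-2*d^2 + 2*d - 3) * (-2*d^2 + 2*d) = 4*d^4 - 8*d^3 + 10*d^2 - 6*d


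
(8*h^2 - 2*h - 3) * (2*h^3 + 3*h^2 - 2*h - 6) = 16*h^5 + 20*h^4 - 28*h^3 - 53*h^2 + 18*h + 18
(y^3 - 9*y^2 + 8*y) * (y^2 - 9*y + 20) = y^5 - 18*y^4 + 109*y^3 - 252*y^2 + 160*y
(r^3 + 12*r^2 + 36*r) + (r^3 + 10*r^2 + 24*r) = 2*r^3 + 22*r^2 + 60*r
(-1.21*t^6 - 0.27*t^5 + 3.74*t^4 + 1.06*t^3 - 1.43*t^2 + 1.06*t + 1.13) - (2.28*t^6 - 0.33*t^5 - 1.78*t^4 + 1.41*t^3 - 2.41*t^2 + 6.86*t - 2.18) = -3.49*t^6 + 0.06*t^5 + 5.52*t^4 - 0.35*t^3 + 0.98*t^2 - 5.8*t + 3.31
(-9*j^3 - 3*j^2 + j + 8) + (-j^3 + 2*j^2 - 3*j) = -10*j^3 - j^2 - 2*j + 8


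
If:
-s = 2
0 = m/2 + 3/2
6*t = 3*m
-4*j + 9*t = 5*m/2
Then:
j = -3/2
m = -3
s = -2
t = -3/2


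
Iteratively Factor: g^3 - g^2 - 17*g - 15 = (g + 3)*(g^2 - 4*g - 5) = (g + 1)*(g + 3)*(g - 5)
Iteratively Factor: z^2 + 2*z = (z + 2)*(z)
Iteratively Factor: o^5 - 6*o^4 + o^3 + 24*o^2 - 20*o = (o + 2)*(o^4 - 8*o^3 + 17*o^2 - 10*o) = (o - 5)*(o + 2)*(o^3 - 3*o^2 + 2*o) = (o - 5)*(o - 1)*(o + 2)*(o^2 - 2*o) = o*(o - 5)*(o - 1)*(o + 2)*(o - 2)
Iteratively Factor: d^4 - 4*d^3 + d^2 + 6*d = (d + 1)*(d^3 - 5*d^2 + 6*d) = (d - 2)*(d + 1)*(d^2 - 3*d) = (d - 3)*(d - 2)*(d + 1)*(d)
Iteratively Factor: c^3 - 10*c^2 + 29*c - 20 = (c - 5)*(c^2 - 5*c + 4) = (c - 5)*(c - 4)*(c - 1)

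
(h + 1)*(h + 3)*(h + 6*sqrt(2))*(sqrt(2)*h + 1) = sqrt(2)*h^4 + 4*sqrt(2)*h^3 + 13*h^3 + 9*sqrt(2)*h^2 + 52*h^2 + 24*sqrt(2)*h + 39*h + 18*sqrt(2)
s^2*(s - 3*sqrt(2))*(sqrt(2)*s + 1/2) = sqrt(2)*s^4 - 11*s^3/2 - 3*sqrt(2)*s^2/2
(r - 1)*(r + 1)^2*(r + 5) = r^4 + 6*r^3 + 4*r^2 - 6*r - 5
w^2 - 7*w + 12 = (w - 4)*(w - 3)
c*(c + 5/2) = c^2 + 5*c/2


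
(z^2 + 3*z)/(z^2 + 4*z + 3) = z/(z + 1)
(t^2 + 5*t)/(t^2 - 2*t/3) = 3*(t + 5)/(3*t - 2)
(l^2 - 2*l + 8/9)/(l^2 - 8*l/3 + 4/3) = (l - 4/3)/(l - 2)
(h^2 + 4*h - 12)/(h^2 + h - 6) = (h + 6)/(h + 3)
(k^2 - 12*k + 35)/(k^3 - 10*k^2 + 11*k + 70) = 1/(k + 2)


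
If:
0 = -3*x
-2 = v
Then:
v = -2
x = 0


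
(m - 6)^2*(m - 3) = m^3 - 15*m^2 + 72*m - 108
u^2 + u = u*(u + 1)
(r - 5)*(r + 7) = r^2 + 2*r - 35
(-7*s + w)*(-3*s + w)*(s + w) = 21*s^3 + 11*s^2*w - 9*s*w^2 + w^3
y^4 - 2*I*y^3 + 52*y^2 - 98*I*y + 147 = (y - 7*I)*(y - 3*I)*(y + I)*(y + 7*I)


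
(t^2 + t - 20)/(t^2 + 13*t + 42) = (t^2 + t - 20)/(t^2 + 13*t + 42)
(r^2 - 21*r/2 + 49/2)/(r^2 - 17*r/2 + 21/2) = (2*r - 7)/(2*r - 3)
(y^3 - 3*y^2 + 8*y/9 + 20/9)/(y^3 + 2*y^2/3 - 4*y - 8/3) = (y - 5/3)/(y + 2)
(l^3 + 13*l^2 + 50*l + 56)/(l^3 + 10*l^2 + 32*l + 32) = (l + 7)/(l + 4)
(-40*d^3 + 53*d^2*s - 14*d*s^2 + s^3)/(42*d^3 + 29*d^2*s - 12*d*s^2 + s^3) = (-40*d^3 + 53*d^2*s - 14*d*s^2 + s^3)/(42*d^3 + 29*d^2*s - 12*d*s^2 + s^3)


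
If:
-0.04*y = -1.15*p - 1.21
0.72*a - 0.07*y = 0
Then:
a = 0.0972222222222222*y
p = 0.0347826086956522*y - 1.05217391304348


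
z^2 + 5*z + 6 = (z + 2)*(z + 3)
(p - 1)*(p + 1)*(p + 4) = p^3 + 4*p^2 - p - 4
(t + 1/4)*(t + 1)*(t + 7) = t^3 + 33*t^2/4 + 9*t + 7/4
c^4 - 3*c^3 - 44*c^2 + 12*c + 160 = (c - 8)*(c - 2)*(c + 2)*(c + 5)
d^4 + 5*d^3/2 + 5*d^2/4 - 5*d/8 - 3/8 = (d - 1/2)*(d + 1/2)*(d + 1)*(d + 3/2)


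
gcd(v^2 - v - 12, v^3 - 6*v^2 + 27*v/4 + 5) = v - 4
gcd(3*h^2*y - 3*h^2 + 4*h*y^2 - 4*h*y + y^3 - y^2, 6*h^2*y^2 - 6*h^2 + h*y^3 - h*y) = y - 1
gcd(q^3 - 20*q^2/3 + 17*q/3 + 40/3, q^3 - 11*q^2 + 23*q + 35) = q^2 - 4*q - 5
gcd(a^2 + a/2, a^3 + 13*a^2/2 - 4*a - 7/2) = a + 1/2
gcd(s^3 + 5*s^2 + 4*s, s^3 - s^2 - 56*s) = s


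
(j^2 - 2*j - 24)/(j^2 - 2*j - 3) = (-j^2 + 2*j + 24)/(-j^2 + 2*j + 3)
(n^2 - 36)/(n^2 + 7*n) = (n^2 - 36)/(n*(n + 7))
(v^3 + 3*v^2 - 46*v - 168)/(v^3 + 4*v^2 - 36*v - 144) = (v - 7)/(v - 6)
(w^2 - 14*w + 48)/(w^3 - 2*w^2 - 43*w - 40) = (w - 6)/(w^2 + 6*w + 5)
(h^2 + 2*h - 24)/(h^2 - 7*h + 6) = (h^2 + 2*h - 24)/(h^2 - 7*h + 6)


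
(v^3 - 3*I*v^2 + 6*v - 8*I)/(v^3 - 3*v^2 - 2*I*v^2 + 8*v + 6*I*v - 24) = (v - I)/(v - 3)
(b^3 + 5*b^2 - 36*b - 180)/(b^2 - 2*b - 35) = (b^2 - 36)/(b - 7)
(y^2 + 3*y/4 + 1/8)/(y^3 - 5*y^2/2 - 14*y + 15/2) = (8*y^2 + 6*y + 1)/(4*(2*y^3 - 5*y^2 - 28*y + 15))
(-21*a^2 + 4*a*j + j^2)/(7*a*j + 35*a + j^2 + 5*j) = (-3*a + j)/(j + 5)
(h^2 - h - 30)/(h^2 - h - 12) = (-h^2 + h + 30)/(-h^2 + h + 12)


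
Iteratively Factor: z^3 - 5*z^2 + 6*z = (z - 3)*(z^2 - 2*z) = z*(z - 3)*(z - 2)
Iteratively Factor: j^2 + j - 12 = (j - 3)*(j + 4)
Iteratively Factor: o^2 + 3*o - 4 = (o - 1)*(o + 4)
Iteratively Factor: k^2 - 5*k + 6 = (k - 2)*(k - 3)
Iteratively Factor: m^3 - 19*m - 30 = (m + 3)*(m^2 - 3*m - 10) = (m + 2)*(m + 3)*(m - 5)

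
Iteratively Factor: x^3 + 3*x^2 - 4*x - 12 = (x - 2)*(x^2 + 5*x + 6) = (x - 2)*(x + 3)*(x + 2)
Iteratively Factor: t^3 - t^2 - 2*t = (t + 1)*(t^2 - 2*t) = t*(t + 1)*(t - 2)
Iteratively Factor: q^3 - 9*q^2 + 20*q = (q - 5)*(q^2 - 4*q) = (q - 5)*(q - 4)*(q)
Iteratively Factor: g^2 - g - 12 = (g + 3)*(g - 4)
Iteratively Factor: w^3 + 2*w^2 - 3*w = (w)*(w^2 + 2*w - 3) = w*(w + 3)*(w - 1)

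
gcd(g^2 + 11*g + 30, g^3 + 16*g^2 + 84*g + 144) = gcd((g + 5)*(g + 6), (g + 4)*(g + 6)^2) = g + 6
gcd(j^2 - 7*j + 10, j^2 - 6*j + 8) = j - 2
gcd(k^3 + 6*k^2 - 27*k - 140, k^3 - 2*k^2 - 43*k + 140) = k^2 + 2*k - 35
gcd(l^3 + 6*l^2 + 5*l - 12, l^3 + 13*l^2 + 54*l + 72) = l^2 + 7*l + 12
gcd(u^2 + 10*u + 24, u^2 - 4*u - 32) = u + 4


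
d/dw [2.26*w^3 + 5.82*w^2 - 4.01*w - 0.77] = 6.78*w^2 + 11.64*w - 4.01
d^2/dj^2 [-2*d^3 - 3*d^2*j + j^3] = 6*j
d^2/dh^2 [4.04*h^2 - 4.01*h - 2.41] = 8.08000000000000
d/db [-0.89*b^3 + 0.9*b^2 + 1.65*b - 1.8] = -2.67*b^2 + 1.8*b + 1.65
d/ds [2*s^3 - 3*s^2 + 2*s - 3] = 6*s^2 - 6*s + 2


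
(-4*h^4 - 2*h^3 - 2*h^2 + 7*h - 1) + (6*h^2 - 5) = -4*h^4 - 2*h^3 + 4*h^2 + 7*h - 6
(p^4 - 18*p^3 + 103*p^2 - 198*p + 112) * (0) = 0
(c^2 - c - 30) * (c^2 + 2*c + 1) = c^4 + c^3 - 31*c^2 - 61*c - 30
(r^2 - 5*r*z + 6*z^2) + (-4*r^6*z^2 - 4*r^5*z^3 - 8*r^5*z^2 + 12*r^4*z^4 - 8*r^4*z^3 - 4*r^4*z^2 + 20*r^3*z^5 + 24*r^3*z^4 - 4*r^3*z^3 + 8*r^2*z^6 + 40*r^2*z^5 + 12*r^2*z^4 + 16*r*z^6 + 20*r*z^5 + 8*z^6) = -4*r^6*z^2 - 4*r^5*z^3 - 8*r^5*z^2 + 12*r^4*z^4 - 8*r^4*z^3 - 4*r^4*z^2 + 20*r^3*z^5 + 24*r^3*z^4 - 4*r^3*z^3 + 8*r^2*z^6 + 40*r^2*z^5 + 12*r^2*z^4 + r^2 + 16*r*z^6 + 20*r*z^5 - 5*r*z + 8*z^6 + 6*z^2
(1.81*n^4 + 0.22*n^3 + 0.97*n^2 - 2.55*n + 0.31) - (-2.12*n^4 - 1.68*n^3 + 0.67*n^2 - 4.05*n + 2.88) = 3.93*n^4 + 1.9*n^3 + 0.3*n^2 + 1.5*n - 2.57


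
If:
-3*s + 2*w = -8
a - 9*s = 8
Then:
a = 6*w + 32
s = 2*w/3 + 8/3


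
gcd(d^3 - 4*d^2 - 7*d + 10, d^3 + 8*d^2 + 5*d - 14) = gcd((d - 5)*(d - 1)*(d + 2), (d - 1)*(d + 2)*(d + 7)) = d^2 + d - 2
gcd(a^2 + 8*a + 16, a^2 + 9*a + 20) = a + 4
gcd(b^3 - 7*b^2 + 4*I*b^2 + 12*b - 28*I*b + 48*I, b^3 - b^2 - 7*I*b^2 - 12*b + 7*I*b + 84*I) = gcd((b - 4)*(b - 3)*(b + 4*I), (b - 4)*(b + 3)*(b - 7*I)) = b - 4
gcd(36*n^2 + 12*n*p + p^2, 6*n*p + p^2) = 6*n + p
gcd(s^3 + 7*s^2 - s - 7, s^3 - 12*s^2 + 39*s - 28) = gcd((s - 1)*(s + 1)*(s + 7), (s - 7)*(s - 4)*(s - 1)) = s - 1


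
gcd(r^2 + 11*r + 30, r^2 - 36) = r + 6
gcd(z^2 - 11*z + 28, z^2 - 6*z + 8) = z - 4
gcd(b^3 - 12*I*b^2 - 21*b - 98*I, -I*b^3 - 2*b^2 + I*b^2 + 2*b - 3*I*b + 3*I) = 1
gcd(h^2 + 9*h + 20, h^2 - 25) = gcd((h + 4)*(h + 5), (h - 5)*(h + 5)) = h + 5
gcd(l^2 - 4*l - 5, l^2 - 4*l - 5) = l^2 - 4*l - 5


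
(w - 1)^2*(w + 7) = w^3 + 5*w^2 - 13*w + 7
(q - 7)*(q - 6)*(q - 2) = q^3 - 15*q^2 + 68*q - 84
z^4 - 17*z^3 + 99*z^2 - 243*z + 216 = (z - 8)*(z - 3)^3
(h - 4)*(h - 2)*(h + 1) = h^3 - 5*h^2 + 2*h + 8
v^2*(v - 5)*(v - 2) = v^4 - 7*v^3 + 10*v^2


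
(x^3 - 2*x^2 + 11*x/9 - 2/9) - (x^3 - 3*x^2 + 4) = x^2 + 11*x/9 - 38/9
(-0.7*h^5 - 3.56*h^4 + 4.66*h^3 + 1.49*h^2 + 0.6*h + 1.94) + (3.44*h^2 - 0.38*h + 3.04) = -0.7*h^5 - 3.56*h^4 + 4.66*h^3 + 4.93*h^2 + 0.22*h + 4.98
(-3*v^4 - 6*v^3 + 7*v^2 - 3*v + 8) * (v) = -3*v^5 - 6*v^4 + 7*v^3 - 3*v^2 + 8*v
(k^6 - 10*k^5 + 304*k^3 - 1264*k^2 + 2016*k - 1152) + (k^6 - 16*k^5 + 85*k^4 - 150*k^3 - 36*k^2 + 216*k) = 2*k^6 - 26*k^5 + 85*k^4 + 154*k^3 - 1300*k^2 + 2232*k - 1152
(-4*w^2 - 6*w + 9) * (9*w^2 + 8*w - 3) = -36*w^4 - 86*w^3 + 45*w^2 + 90*w - 27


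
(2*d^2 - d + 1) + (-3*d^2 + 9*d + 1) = -d^2 + 8*d + 2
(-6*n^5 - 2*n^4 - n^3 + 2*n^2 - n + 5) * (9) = -54*n^5 - 18*n^4 - 9*n^3 + 18*n^2 - 9*n + 45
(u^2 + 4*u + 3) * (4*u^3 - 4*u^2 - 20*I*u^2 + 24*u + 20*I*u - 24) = 4*u^5 + 12*u^4 - 20*I*u^4 + 20*u^3 - 60*I*u^3 + 60*u^2 + 20*I*u^2 - 24*u + 60*I*u - 72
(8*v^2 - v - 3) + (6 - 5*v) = 8*v^2 - 6*v + 3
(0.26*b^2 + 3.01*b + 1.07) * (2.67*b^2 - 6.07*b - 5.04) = 0.6942*b^4 + 6.4585*b^3 - 16.7242*b^2 - 21.6653*b - 5.3928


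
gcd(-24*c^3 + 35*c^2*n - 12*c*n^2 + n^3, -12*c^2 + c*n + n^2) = 3*c - n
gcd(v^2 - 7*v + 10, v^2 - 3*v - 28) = 1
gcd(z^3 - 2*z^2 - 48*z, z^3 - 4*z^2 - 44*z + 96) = z^2 - 2*z - 48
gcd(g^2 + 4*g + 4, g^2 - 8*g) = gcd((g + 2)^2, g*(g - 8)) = 1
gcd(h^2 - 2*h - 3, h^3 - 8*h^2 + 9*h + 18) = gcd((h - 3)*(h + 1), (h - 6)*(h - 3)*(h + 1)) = h^2 - 2*h - 3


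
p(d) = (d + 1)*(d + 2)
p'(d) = 2*d + 3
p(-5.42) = 15.12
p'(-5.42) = -7.84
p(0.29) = 2.95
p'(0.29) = 3.58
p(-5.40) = 14.96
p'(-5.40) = -7.80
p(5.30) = 45.99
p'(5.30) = 13.60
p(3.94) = 29.34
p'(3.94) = 10.88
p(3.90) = 28.91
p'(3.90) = 10.80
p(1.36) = 7.93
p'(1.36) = 5.72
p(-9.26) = 59.97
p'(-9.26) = -15.52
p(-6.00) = 20.00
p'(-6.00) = -9.00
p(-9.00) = 56.00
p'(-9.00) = -15.00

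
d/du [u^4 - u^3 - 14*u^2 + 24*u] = 4*u^3 - 3*u^2 - 28*u + 24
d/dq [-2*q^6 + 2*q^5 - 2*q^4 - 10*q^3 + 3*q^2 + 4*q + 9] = -12*q^5 + 10*q^4 - 8*q^3 - 30*q^2 + 6*q + 4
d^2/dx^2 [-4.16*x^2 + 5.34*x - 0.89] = -8.32000000000000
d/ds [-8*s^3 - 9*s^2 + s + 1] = -24*s^2 - 18*s + 1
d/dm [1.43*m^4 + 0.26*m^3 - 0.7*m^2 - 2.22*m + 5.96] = 5.72*m^3 + 0.78*m^2 - 1.4*m - 2.22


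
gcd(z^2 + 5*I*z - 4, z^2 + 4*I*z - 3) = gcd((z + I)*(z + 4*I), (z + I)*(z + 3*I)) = z + I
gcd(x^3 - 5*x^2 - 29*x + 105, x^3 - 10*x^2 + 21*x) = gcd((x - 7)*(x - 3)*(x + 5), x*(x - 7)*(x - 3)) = x^2 - 10*x + 21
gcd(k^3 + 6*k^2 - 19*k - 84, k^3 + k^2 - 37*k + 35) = k + 7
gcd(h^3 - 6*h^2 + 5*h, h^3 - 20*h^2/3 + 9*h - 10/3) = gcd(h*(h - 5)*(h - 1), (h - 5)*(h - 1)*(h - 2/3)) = h^2 - 6*h + 5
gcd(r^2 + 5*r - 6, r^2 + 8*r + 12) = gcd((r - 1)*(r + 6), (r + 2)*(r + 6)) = r + 6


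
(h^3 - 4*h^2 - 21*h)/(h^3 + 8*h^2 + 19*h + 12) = h*(h - 7)/(h^2 + 5*h + 4)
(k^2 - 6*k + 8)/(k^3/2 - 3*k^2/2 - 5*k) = 2*(-k^2 + 6*k - 8)/(k*(-k^2 + 3*k + 10))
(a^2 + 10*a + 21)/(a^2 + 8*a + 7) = (a + 3)/(a + 1)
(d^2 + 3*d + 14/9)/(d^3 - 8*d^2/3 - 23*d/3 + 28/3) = (d + 2/3)/(d^2 - 5*d + 4)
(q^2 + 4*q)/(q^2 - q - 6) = q*(q + 4)/(q^2 - q - 6)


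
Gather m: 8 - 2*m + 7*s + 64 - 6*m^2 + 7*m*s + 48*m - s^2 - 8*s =-6*m^2 + m*(7*s + 46) - s^2 - s + 72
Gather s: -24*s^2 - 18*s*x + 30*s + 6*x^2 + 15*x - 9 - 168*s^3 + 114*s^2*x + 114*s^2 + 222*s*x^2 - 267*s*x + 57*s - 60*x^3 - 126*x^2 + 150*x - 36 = -168*s^3 + s^2*(114*x + 90) + s*(222*x^2 - 285*x + 87) - 60*x^3 - 120*x^2 + 165*x - 45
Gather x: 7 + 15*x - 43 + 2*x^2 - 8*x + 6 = 2*x^2 + 7*x - 30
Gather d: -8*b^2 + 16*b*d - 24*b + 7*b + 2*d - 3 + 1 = -8*b^2 - 17*b + d*(16*b + 2) - 2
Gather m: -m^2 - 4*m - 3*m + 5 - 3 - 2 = -m^2 - 7*m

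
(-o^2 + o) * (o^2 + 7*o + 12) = -o^4 - 6*o^3 - 5*o^2 + 12*o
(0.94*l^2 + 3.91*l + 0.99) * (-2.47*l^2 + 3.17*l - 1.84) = -2.3218*l^4 - 6.6779*l^3 + 8.2198*l^2 - 4.0561*l - 1.8216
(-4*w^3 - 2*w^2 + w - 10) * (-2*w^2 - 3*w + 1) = 8*w^5 + 16*w^4 + 15*w^2 + 31*w - 10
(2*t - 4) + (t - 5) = 3*t - 9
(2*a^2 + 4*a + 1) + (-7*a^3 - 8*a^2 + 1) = -7*a^3 - 6*a^2 + 4*a + 2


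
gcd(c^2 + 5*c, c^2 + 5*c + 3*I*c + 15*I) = c + 5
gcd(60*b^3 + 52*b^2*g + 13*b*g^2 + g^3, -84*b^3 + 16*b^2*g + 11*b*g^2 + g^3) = 6*b + g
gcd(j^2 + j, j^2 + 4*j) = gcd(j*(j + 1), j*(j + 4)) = j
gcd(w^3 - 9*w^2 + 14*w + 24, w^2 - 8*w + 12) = w - 6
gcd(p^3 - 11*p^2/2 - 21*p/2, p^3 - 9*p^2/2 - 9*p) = p^2 + 3*p/2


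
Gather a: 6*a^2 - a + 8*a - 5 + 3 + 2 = 6*a^2 + 7*a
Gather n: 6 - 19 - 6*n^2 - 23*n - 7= -6*n^2 - 23*n - 20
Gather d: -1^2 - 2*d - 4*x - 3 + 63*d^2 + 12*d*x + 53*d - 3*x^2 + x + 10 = 63*d^2 + d*(12*x + 51) - 3*x^2 - 3*x + 6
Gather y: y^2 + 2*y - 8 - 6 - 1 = y^2 + 2*y - 15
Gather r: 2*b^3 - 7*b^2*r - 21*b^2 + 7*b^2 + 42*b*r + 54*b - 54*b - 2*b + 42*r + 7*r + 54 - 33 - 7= 2*b^3 - 14*b^2 - 2*b + r*(-7*b^2 + 42*b + 49) + 14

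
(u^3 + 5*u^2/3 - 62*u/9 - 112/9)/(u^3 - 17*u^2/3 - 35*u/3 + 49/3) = (3*u^2 - 2*u - 16)/(3*(u^2 - 8*u + 7))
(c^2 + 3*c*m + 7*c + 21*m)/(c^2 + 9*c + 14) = (c + 3*m)/(c + 2)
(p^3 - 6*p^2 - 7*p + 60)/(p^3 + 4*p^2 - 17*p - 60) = (p - 5)/(p + 5)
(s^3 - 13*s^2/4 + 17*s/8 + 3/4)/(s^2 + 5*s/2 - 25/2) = (8*s^3 - 26*s^2 + 17*s + 6)/(4*(2*s^2 + 5*s - 25))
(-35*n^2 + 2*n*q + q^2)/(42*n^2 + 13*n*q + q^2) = (-5*n + q)/(6*n + q)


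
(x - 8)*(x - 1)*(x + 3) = x^3 - 6*x^2 - 19*x + 24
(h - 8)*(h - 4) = h^2 - 12*h + 32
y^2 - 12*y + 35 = (y - 7)*(y - 5)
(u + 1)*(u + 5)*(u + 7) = u^3 + 13*u^2 + 47*u + 35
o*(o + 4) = o^2 + 4*o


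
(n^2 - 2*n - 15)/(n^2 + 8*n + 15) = (n - 5)/(n + 5)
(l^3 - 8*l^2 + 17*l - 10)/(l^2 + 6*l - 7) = (l^2 - 7*l + 10)/(l + 7)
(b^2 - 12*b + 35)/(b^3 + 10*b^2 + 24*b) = (b^2 - 12*b + 35)/(b*(b^2 + 10*b + 24))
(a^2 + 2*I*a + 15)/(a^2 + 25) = (a - 3*I)/(a - 5*I)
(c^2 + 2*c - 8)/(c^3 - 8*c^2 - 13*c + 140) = (c - 2)/(c^2 - 12*c + 35)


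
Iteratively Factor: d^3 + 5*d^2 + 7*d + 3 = (d + 1)*(d^2 + 4*d + 3) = (d + 1)^2*(d + 3)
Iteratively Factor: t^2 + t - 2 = (t - 1)*(t + 2)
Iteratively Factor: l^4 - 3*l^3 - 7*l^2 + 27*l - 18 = (l - 2)*(l^3 - l^2 - 9*l + 9) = (l - 2)*(l - 1)*(l^2 - 9) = (l - 3)*(l - 2)*(l - 1)*(l + 3)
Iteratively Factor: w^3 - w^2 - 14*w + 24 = (w - 3)*(w^2 + 2*w - 8) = (w - 3)*(w - 2)*(w + 4)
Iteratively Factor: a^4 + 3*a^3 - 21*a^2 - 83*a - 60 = (a + 1)*(a^3 + 2*a^2 - 23*a - 60) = (a + 1)*(a + 4)*(a^2 - 2*a - 15) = (a + 1)*(a + 3)*(a + 4)*(a - 5)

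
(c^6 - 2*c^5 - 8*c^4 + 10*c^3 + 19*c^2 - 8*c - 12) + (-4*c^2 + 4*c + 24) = c^6 - 2*c^5 - 8*c^4 + 10*c^3 + 15*c^2 - 4*c + 12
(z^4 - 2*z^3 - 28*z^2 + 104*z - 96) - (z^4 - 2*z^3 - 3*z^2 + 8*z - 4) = -25*z^2 + 96*z - 92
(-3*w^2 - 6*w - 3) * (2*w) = -6*w^3 - 12*w^2 - 6*w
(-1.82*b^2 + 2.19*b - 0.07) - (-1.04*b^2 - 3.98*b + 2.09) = -0.78*b^2 + 6.17*b - 2.16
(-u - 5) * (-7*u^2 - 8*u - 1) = 7*u^3 + 43*u^2 + 41*u + 5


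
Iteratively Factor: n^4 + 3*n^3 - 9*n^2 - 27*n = (n - 3)*(n^3 + 6*n^2 + 9*n) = (n - 3)*(n + 3)*(n^2 + 3*n) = (n - 3)*(n + 3)^2*(n)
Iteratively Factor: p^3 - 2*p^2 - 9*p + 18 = (p - 2)*(p^2 - 9) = (p - 3)*(p - 2)*(p + 3)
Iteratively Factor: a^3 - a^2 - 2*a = (a)*(a^2 - a - 2) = a*(a - 2)*(a + 1)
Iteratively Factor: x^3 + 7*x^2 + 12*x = (x + 4)*(x^2 + 3*x) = (x + 3)*(x + 4)*(x)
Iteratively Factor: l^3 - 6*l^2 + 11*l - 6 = (l - 3)*(l^2 - 3*l + 2) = (l - 3)*(l - 2)*(l - 1)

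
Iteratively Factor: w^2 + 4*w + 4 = (w + 2)*(w + 2)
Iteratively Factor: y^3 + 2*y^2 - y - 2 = (y - 1)*(y^2 + 3*y + 2) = (y - 1)*(y + 1)*(y + 2)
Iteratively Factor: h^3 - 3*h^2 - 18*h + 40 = (h + 4)*(h^2 - 7*h + 10) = (h - 5)*(h + 4)*(h - 2)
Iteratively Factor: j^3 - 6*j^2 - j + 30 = (j - 3)*(j^2 - 3*j - 10) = (j - 3)*(j + 2)*(j - 5)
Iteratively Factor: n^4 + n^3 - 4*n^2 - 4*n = (n + 1)*(n^3 - 4*n) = (n + 1)*(n + 2)*(n^2 - 2*n) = n*(n + 1)*(n + 2)*(n - 2)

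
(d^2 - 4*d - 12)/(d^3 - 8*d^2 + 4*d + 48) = 1/(d - 4)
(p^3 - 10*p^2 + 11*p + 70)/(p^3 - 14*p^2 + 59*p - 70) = (p + 2)/(p - 2)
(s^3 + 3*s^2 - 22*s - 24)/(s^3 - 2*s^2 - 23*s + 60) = (s^2 + 7*s + 6)/(s^2 + 2*s - 15)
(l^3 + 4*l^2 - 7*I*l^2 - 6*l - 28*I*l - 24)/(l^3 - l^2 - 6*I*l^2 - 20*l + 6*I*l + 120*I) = (l - I)/(l - 5)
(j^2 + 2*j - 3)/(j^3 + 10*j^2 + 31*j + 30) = (j - 1)/(j^2 + 7*j + 10)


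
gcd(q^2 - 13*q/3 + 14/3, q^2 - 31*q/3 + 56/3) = q - 7/3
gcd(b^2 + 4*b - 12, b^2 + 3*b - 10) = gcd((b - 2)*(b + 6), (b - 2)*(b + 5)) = b - 2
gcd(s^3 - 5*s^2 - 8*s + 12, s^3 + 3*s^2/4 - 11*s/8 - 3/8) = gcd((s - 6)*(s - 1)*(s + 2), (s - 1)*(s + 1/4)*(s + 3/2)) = s - 1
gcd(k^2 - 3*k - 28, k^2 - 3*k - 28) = k^2 - 3*k - 28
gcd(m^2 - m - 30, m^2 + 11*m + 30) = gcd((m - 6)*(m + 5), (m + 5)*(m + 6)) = m + 5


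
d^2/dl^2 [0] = 0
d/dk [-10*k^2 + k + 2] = 1 - 20*k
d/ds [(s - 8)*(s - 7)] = 2*s - 15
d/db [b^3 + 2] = 3*b^2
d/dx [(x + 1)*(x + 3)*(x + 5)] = 3*x^2 + 18*x + 23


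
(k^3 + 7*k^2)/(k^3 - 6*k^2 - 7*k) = k*(k + 7)/(k^2 - 6*k - 7)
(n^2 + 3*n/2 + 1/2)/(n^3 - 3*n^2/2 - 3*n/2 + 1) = (2*n + 1)/(2*n^2 - 5*n + 2)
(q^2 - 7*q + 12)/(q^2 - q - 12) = (q - 3)/(q + 3)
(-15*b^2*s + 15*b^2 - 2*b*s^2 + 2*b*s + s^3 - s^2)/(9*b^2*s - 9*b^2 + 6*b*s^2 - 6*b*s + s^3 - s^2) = (-5*b + s)/(3*b + s)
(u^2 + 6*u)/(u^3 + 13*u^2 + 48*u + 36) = u/(u^2 + 7*u + 6)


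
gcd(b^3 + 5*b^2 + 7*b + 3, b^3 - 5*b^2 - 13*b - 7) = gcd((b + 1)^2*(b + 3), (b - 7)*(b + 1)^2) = b^2 + 2*b + 1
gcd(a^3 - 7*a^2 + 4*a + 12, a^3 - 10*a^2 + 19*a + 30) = a^2 - 5*a - 6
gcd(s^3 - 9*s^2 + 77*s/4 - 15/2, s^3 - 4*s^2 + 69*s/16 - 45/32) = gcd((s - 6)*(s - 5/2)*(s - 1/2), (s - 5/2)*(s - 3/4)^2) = s - 5/2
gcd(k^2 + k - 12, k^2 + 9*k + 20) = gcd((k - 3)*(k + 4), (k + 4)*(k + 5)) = k + 4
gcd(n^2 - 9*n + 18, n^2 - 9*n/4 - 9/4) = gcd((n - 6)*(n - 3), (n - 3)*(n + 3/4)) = n - 3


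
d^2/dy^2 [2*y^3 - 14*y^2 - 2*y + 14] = 12*y - 28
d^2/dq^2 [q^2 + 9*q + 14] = 2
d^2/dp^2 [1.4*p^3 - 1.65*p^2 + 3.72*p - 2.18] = 8.4*p - 3.3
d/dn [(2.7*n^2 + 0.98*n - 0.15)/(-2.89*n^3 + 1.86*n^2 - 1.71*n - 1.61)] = (7.803*n^4 + 5.6644*n^3 - 7.7403*n^2 - 8.136*n - 1.8343)/(8.3521*n^6 - 10.7508*n^5 + 13.3434*n^4 + 2.9446*n^3 - 3.0651*n^2 + 5.5062*n + 2.5921)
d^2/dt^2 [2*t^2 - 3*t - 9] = 4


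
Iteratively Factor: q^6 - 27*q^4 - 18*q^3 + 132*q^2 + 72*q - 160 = (q - 2)*(q^5 + 2*q^4 - 23*q^3 - 64*q^2 + 4*q + 80) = (q - 2)*(q + 2)*(q^4 - 23*q^2 - 18*q + 40) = (q - 2)*(q + 2)^2*(q^3 - 2*q^2 - 19*q + 20) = (q - 2)*(q - 1)*(q + 2)^2*(q^2 - q - 20) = (q - 2)*(q - 1)*(q + 2)^2*(q + 4)*(q - 5)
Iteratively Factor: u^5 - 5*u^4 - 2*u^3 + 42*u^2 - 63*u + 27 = (u - 3)*(u^4 - 2*u^3 - 8*u^2 + 18*u - 9) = (u - 3)*(u - 1)*(u^3 - u^2 - 9*u + 9) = (u - 3)*(u - 1)*(u + 3)*(u^2 - 4*u + 3) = (u - 3)^2*(u - 1)*(u + 3)*(u - 1)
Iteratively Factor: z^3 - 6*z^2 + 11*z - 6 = (z - 2)*(z^2 - 4*z + 3) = (z - 3)*(z - 2)*(z - 1)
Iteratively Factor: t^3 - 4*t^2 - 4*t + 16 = (t - 2)*(t^2 - 2*t - 8) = (t - 2)*(t + 2)*(t - 4)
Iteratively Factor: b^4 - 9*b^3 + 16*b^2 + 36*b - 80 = (b - 5)*(b^3 - 4*b^2 - 4*b + 16) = (b - 5)*(b - 2)*(b^2 - 2*b - 8) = (b - 5)*(b - 4)*(b - 2)*(b + 2)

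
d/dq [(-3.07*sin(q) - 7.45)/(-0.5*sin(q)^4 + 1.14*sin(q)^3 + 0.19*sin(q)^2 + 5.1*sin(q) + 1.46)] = (-4.605*sin(q)^4 - 7.9004*sin(q)^3 + 26.0623*sin(q)^2 + 2.831*sin(q) + 33.5128)*cos(q)/(0.25*sin(q)^8 - 1.14*sin(q)^7 + 1.1096*sin(q)^6 - 4.6668*sin(q)^5 + 10.2041*sin(q)^4 + 5.2668*sin(q)^3 + 26.5648*sin(q)^2 + 14.892*sin(q) + 2.1316)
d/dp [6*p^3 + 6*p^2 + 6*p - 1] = 18*p^2 + 12*p + 6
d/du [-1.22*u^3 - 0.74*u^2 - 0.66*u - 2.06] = -3.66*u^2 - 1.48*u - 0.66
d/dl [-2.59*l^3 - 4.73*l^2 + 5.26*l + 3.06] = -7.77*l^2 - 9.46*l + 5.26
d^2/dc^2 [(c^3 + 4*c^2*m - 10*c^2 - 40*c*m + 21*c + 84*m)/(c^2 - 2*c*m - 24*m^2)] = 6*(12*m^2 - 20*m + 7)/(c^3 - 18*c^2*m + 108*c*m^2 - 216*m^3)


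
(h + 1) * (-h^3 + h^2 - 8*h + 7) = -h^4 - 7*h^2 - h + 7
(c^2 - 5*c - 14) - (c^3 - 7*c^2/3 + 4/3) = -c^3 + 10*c^2/3 - 5*c - 46/3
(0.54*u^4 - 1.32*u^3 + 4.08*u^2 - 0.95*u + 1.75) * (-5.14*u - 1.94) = -2.7756*u^5 + 5.7372*u^4 - 18.4104*u^3 - 3.0322*u^2 - 7.152*u - 3.395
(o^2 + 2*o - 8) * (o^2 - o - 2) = o^4 + o^3 - 12*o^2 + 4*o + 16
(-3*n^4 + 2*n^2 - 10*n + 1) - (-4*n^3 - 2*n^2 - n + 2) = -3*n^4 + 4*n^3 + 4*n^2 - 9*n - 1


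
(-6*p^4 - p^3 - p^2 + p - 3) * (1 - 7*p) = 42*p^5 + p^4 + 6*p^3 - 8*p^2 + 22*p - 3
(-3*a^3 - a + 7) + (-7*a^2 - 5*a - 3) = -3*a^3 - 7*a^2 - 6*a + 4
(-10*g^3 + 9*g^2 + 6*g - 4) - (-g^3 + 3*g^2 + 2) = -9*g^3 + 6*g^2 + 6*g - 6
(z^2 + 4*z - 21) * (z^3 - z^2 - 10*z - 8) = z^5 + 3*z^4 - 35*z^3 - 27*z^2 + 178*z + 168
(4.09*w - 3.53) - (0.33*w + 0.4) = 3.76*w - 3.93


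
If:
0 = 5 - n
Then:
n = 5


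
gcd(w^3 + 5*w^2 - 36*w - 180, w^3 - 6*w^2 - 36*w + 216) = w^2 - 36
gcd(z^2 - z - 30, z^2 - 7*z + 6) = z - 6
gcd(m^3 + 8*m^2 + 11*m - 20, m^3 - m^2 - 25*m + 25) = m^2 + 4*m - 5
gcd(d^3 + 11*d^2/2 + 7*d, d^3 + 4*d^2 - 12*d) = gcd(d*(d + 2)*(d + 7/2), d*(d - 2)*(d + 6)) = d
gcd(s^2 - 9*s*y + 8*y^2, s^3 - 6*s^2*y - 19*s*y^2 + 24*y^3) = s^2 - 9*s*y + 8*y^2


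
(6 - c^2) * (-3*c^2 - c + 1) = 3*c^4 + c^3 - 19*c^2 - 6*c + 6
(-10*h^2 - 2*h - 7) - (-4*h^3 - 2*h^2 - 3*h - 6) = 4*h^3 - 8*h^2 + h - 1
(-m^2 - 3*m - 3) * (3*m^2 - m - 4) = -3*m^4 - 8*m^3 - 2*m^2 + 15*m + 12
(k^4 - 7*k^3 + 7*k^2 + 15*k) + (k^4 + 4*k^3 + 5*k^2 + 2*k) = 2*k^4 - 3*k^3 + 12*k^2 + 17*k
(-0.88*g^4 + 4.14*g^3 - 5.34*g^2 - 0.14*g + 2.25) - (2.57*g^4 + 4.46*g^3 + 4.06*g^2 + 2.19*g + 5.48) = -3.45*g^4 - 0.32*g^3 - 9.4*g^2 - 2.33*g - 3.23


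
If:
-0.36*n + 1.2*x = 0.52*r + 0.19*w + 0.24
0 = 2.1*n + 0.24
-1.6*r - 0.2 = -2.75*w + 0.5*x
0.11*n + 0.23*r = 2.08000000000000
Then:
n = -0.11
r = 9.10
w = 6.29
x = 5.10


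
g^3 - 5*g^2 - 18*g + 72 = (g - 6)*(g - 3)*(g + 4)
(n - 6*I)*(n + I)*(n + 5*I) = n^3 + 31*n + 30*I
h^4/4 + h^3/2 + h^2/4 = h^2*(h/4 + 1/4)*(h + 1)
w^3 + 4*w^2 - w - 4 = (w - 1)*(w + 1)*(w + 4)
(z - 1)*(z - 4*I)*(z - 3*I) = z^3 - z^2 - 7*I*z^2 - 12*z + 7*I*z + 12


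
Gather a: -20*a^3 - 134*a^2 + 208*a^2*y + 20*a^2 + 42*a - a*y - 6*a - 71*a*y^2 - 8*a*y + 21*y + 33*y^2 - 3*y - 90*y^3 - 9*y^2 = -20*a^3 + a^2*(208*y - 114) + a*(-71*y^2 - 9*y + 36) - 90*y^3 + 24*y^2 + 18*y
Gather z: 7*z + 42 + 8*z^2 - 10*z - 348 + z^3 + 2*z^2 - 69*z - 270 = z^3 + 10*z^2 - 72*z - 576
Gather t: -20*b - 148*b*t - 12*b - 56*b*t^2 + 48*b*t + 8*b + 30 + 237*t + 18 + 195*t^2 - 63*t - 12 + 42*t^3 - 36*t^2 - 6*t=-24*b + 42*t^3 + t^2*(159 - 56*b) + t*(168 - 100*b) + 36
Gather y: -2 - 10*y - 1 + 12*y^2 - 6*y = 12*y^2 - 16*y - 3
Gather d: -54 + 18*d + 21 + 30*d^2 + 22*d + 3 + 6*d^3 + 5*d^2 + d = 6*d^3 + 35*d^2 + 41*d - 30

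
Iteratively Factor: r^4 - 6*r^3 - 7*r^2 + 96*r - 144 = (r - 4)*(r^3 - 2*r^2 - 15*r + 36) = (r - 4)*(r - 3)*(r^2 + r - 12) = (r - 4)*(r - 3)^2*(r + 4)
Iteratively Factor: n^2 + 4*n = (n)*(n + 4)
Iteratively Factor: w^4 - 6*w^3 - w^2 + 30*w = (w - 5)*(w^3 - w^2 - 6*w) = w*(w - 5)*(w^2 - w - 6) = w*(w - 5)*(w + 2)*(w - 3)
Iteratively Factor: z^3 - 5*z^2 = (z)*(z^2 - 5*z) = z^2*(z - 5)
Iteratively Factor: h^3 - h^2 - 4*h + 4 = (h - 1)*(h^2 - 4) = (h - 2)*(h - 1)*(h + 2)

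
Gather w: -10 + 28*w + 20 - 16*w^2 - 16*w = -16*w^2 + 12*w + 10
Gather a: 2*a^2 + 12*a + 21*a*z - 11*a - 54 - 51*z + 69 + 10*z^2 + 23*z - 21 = 2*a^2 + a*(21*z + 1) + 10*z^2 - 28*z - 6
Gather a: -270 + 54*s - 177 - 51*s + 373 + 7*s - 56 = 10*s - 130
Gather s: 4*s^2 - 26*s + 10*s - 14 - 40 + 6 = 4*s^2 - 16*s - 48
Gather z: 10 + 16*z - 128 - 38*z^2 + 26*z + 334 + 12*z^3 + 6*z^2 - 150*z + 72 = 12*z^3 - 32*z^2 - 108*z + 288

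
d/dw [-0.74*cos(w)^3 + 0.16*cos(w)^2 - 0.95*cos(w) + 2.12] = (2.22*cos(w)^2 - 0.32*cos(w) + 0.95)*sin(w)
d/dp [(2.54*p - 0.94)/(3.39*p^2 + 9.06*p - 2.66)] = (-8.6106*p^2 + 6.3732*p + 1.76)/(11.4921*p^4 + 61.4268*p^3 + 64.0488*p^2 - 48.1992*p + 7.0756)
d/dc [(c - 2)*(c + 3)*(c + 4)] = 3*c^2 + 10*c - 2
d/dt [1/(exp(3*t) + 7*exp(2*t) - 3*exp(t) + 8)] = (-3*exp(2*t) - 14*exp(t) + 3)*exp(t)/(exp(3*t) + 7*exp(2*t) - 3*exp(t) + 8)^2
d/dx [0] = 0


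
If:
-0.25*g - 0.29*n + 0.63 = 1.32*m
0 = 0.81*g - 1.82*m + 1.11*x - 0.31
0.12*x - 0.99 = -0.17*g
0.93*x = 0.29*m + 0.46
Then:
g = 4.85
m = 2.83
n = -14.89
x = 1.38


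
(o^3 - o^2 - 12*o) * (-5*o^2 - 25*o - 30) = -5*o^5 - 20*o^4 + 55*o^3 + 330*o^2 + 360*o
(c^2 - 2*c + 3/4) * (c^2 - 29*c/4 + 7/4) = c^4 - 37*c^3/4 + 17*c^2 - 143*c/16 + 21/16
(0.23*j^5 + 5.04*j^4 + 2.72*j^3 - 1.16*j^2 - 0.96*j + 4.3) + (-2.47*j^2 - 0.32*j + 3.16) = 0.23*j^5 + 5.04*j^4 + 2.72*j^3 - 3.63*j^2 - 1.28*j + 7.46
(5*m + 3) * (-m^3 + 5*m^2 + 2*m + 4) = -5*m^4 + 22*m^3 + 25*m^2 + 26*m + 12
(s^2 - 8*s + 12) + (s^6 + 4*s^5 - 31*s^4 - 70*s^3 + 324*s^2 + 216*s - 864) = s^6 + 4*s^5 - 31*s^4 - 70*s^3 + 325*s^2 + 208*s - 852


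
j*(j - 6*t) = j^2 - 6*j*t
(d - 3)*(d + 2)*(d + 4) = d^3 + 3*d^2 - 10*d - 24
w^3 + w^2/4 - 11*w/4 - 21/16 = (w - 7/4)*(w + 1/2)*(w + 3/2)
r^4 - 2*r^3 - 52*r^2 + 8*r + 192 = (r - 8)*(r - 2)*(r + 2)*(r + 6)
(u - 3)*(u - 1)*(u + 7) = u^3 + 3*u^2 - 25*u + 21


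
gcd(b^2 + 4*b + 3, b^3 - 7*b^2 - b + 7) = b + 1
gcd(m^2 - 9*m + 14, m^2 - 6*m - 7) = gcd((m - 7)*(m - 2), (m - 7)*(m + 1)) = m - 7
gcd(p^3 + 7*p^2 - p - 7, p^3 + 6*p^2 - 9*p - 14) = p^2 + 8*p + 7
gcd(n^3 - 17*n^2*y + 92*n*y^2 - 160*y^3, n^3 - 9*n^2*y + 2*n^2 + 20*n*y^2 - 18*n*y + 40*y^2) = n^2 - 9*n*y + 20*y^2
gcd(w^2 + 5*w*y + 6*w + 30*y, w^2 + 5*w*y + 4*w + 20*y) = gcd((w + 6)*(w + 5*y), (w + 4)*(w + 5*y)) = w + 5*y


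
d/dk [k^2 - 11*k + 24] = 2*k - 11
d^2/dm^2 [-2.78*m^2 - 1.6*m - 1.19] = -5.56000000000000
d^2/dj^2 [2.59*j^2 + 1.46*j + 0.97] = 5.18000000000000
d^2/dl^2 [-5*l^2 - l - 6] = -10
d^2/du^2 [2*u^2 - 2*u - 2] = 4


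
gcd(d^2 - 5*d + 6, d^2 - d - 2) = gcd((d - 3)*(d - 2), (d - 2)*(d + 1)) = d - 2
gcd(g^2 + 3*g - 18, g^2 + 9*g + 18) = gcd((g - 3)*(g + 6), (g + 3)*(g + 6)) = g + 6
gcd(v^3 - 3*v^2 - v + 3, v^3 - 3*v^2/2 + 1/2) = v - 1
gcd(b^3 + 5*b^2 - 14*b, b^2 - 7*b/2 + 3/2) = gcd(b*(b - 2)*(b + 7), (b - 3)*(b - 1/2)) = 1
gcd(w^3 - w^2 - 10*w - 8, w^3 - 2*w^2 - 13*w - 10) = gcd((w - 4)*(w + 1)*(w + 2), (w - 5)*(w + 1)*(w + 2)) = w^2 + 3*w + 2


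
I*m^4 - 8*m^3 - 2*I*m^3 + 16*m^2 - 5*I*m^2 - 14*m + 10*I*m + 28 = (m - 2)*(m + 2*I)*(m + 7*I)*(I*m + 1)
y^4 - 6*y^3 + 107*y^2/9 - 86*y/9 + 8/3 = (y - 3)*(y - 4/3)*(y - 1)*(y - 2/3)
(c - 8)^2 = c^2 - 16*c + 64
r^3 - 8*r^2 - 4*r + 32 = (r - 8)*(r - 2)*(r + 2)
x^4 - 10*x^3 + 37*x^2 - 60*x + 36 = (x - 3)^2*(x - 2)^2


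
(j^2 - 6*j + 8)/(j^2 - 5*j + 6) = (j - 4)/(j - 3)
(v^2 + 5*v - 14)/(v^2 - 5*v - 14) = (-v^2 - 5*v + 14)/(-v^2 + 5*v + 14)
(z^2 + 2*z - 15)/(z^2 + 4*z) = (z^2 + 2*z - 15)/(z*(z + 4))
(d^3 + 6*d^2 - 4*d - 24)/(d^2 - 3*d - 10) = (d^2 + 4*d - 12)/(d - 5)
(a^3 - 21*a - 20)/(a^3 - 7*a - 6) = (a^2 - a - 20)/(a^2 - a - 6)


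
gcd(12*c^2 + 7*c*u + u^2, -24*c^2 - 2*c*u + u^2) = 4*c + u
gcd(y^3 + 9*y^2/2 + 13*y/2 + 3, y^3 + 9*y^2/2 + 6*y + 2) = y + 2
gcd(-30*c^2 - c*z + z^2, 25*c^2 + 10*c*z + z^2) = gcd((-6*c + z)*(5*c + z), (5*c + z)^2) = 5*c + z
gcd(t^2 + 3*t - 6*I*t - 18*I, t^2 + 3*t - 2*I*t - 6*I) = t + 3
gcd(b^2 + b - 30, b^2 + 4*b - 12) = b + 6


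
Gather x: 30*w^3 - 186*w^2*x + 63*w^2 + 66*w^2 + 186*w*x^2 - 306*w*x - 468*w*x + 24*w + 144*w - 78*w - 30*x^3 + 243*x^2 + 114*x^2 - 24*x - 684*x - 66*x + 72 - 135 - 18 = 30*w^3 + 129*w^2 + 90*w - 30*x^3 + x^2*(186*w + 357) + x*(-186*w^2 - 774*w - 774) - 81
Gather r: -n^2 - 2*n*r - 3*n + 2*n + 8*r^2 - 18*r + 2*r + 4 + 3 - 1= -n^2 - n + 8*r^2 + r*(-2*n - 16) + 6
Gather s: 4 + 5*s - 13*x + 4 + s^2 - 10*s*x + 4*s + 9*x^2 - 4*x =s^2 + s*(9 - 10*x) + 9*x^2 - 17*x + 8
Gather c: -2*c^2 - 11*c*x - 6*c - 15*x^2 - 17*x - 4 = -2*c^2 + c*(-11*x - 6) - 15*x^2 - 17*x - 4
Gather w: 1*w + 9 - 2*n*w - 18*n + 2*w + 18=-18*n + w*(3 - 2*n) + 27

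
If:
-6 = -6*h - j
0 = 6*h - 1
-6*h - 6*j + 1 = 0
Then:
No Solution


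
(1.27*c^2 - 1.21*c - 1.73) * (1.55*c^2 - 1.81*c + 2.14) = 1.9685*c^4 - 4.1742*c^3 + 2.2264*c^2 + 0.5419*c - 3.7022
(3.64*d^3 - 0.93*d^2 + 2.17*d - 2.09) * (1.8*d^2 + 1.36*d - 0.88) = 6.552*d^5 + 3.2764*d^4 - 0.562*d^3 + 0.00760000000000005*d^2 - 4.752*d + 1.8392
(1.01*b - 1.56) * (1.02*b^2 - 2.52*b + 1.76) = 1.0302*b^3 - 4.1364*b^2 + 5.7088*b - 2.7456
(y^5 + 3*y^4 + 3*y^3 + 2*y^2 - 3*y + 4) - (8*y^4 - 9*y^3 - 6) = y^5 - 5*y^4 + 12*y^3 + 2*y^2 - 3*y + 10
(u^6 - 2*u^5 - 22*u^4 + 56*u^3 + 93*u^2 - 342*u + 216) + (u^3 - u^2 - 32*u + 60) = u^6 - 2*u^5 - 22*u^4 + 57*u^3 + 92*u^2 - 374*u + 276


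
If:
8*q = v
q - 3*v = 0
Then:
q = 0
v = 0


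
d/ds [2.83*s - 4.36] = 2.83000000000000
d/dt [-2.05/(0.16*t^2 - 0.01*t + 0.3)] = (0.656*t - 0.0205)/(0.16*t^2 - 0.01*t + 0.3)^2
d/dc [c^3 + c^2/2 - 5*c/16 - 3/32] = 3*c^2 + c - 5/16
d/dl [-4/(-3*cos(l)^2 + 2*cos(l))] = 8*(-sin(l)/cos(l)^2 + 3*tan(l))/(3*cos(l) - 2)^2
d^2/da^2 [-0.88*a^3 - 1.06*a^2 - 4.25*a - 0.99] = -5.28*a - 2.12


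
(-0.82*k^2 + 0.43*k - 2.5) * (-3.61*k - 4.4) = 2.9602*k^3 + 2.0557*k^2 + 7.133*k + 11.0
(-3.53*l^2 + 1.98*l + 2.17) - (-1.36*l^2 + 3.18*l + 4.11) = -2.17*l^2 - 1.2*l - 1.94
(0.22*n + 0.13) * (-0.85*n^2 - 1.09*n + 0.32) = -0.187*n^3 - 0.3503*n^2 - 0.0713*n + 0.0416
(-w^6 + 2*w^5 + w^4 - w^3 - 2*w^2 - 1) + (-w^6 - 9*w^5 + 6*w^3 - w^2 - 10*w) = -2*w^6 - 7*w^5 + w^4 + 5*w^3 - 3*w^2 - 10*w - 1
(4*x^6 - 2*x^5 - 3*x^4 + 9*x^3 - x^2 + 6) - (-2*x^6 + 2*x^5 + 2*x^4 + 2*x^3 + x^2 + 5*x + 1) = 6*x^6 - 4*x^5 - 5*x^4 + 7*x^3 - 2*x^2 - 5*x + 5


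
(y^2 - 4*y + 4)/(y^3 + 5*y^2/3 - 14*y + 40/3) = 3*(y - 2)/(3*y^2 + 11*y - 20)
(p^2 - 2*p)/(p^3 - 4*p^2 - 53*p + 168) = p*(p - 2)/(p^3 - 4*p^2 - 53*p + 168)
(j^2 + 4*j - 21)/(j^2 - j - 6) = (j + 7)/(j + 2)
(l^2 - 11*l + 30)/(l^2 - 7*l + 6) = (l - 5)/(l - 1)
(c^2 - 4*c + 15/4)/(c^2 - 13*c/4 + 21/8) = 2*(2*c - 5)/(4*c - 7)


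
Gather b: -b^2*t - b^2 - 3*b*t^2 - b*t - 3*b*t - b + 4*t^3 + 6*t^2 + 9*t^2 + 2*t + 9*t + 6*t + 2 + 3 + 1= b^2*(-t - 1) + b*(-3*t^2 - 4*t - 1) + 4*t^3 + 15*t^2 + 17*t + 6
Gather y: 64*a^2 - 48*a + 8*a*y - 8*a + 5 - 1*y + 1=64*a^2 - 56*a + y*(8*a - 1) + 6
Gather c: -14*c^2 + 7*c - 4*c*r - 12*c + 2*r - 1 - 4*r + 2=-14*c^2 + c*(-4*r - 5) - 2*r + 1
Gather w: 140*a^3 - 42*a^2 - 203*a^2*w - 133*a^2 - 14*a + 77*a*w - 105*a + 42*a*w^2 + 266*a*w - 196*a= 140*a^3 - 175*a^2 + 42*a*w^2 - 315*a + w*(-203*a^2 + 343*a)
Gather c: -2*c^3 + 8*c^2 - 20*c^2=-2*c^3 - 12*c^2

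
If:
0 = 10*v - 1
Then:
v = 1/10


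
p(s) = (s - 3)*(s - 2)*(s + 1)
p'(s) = (s - 3)*(s - 2) + (s - 3)*(s + 1) + (s - 2)*(s + 1)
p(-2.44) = -34.78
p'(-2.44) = 38.38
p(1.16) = 3.34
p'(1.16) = -4.24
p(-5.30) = -260.54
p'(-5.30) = 127.67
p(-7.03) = -546.14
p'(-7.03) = 205.50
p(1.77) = 0.78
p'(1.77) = -3.76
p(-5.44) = -278.80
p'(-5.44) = 133.30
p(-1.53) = -8.48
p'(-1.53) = 20.26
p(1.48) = 1.96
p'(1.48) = -4.27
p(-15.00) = -4284.00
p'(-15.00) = 796.00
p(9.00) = 420.00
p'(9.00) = 172.00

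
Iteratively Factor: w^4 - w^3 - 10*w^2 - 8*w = (w)*(w^3 - w^2 - 10*w - 8) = w*(w + 1)*(w^2 - 2*w - 8) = w*(w - 4)*(w + 1)*(w + 2)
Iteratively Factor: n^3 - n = (n)*(n^2 - 1) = n*(n - 1)*(n + 1)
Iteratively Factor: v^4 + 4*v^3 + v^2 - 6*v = (v + 3)*(v^3 + v^2 - 2*v) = (v + 2)*(v + 3)*(v^2 - v) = v*(v + 2)*(v + 3)*(v - 1)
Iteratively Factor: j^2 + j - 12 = (j - 3)*(j + 4)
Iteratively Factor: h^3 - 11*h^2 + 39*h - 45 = (h - 5)*(h^2 - 6*h + 9) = (h - 5)*(h - 3)*(h - 3)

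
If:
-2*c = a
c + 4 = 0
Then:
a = 8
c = -4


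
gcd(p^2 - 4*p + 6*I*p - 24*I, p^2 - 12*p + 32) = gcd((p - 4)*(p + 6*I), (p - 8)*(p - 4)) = p - 4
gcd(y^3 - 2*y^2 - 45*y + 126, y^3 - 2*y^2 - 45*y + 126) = y^3 - 2*y^2 - 45*y + 126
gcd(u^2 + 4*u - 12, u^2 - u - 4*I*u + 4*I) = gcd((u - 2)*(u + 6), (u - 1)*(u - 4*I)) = 1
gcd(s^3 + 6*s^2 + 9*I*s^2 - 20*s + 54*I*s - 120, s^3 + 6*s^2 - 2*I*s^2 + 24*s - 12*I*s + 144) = s^2 + s*(6 + 4*I) + 24*I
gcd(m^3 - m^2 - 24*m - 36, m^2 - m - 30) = m - 6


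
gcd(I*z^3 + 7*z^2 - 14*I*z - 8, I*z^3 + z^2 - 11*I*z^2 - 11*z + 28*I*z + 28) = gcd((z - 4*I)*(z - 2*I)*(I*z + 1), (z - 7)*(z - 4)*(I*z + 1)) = z - I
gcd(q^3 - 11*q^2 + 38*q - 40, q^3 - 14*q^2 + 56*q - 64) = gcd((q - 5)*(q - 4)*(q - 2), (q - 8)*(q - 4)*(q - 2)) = q^2 - 6*q + 8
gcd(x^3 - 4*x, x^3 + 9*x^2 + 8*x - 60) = x - 2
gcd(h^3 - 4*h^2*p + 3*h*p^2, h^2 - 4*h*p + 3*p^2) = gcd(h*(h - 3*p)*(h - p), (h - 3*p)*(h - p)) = h^2 - 4*h*p + 3*p^2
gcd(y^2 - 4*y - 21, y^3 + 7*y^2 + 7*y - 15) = y + 3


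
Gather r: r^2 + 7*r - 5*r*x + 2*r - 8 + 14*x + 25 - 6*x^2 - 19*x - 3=r^2 + r*(9 - 5*x) - 6*x^2 - 5*x + 14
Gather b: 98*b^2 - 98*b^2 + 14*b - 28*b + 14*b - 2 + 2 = 0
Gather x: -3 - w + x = -w + x - 3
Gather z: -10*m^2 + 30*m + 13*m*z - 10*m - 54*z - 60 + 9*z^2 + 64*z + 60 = -10*m^2 + 20*m + 9*z^2 + z*(13*m + 10)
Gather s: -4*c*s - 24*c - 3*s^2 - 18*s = -24*c - 3*s^2 + s*(-4*c - 18)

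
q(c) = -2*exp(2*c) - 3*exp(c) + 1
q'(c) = -4*exp(2*c) - 3*exp(c)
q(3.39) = -1848.14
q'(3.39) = -3609.27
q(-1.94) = 0.53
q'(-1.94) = -0.51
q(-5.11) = 0.98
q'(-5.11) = -0.02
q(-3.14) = 0.87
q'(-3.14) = -0.14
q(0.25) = -6.15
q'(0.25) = -10.45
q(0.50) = -9.38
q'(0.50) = -15.82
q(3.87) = -4739.77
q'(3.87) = -9337.72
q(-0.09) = -3.41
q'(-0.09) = -6.08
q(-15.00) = 1.00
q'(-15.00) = 0.00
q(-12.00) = 1.00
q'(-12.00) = 0.00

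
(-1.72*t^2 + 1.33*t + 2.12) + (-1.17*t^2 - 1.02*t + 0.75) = -2.89*t^2 + 0.31*t + 2.87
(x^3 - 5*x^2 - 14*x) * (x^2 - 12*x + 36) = x^5 - 17*x^4 + 82*x^3 - 12*x^2 - 504*x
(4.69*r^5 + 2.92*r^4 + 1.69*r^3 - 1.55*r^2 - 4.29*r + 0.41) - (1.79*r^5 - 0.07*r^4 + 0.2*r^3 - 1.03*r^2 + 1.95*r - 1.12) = 2.9*r^5 + 2.99*r^4 + 1.49*r^3 - 0.52*r^2 - 6.24*r + 1.53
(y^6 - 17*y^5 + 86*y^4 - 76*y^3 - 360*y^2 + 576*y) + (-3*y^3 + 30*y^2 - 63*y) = y^6 - 17*y^5 + 86*y^4 - 79*y^3 - 330*y^2 + 513*y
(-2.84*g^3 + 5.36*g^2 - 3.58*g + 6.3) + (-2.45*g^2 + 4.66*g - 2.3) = -2.84*g^3 + 2.91*g^2 + 1.08*g + 4.0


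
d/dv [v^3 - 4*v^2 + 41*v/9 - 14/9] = 3*v^2 - 8*v + 41/9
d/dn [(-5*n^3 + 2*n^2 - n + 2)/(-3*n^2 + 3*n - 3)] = (5*n^4 - 10*n^3 + 16*n^2 - 1)/(3*(n^4 - 2*n^3 + 3*n^2 - 2*n + 1))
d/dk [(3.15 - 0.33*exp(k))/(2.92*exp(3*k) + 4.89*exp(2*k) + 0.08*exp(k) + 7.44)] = (1.9272*exp(3*k) - 25.9803*exp(2*k) - 30.807*exp(k) - 2.7072)*exp(k)/(8.5264*exp(6*k) + 28.5576*exp(5*k) + 24.3793*exp(4*k) + 44.232*exp(3*k) + 72.7696*exp(2*k) + 1.1904*exp(k) + 55.3536)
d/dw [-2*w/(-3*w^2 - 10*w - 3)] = 6*(1 - w^2)/(9*w^4 + 60*w^3 + 118*w^2 + 60*w + 9)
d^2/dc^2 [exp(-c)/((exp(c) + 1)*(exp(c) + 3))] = (9*exp(4*c) + 44*exp(3*c) + 70*exp(2*c) + 36*exp(c) + 9)*exp(-c)/(exp(6*c) + 12*exp(5*c) + 57*exp(4*c) + 136*exp(3*c) + 171*exp(2*c) + 108*exp(c) + 27)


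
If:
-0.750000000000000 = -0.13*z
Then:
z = 5.77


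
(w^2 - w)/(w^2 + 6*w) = (w - 1)/(w + 6)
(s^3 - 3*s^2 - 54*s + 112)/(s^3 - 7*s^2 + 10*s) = (s^2 - s - 56)/(s*(s - 5))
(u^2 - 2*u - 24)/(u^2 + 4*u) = (u - 6)/u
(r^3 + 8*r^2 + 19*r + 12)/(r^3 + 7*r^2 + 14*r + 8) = (r + 3)/(r + 2)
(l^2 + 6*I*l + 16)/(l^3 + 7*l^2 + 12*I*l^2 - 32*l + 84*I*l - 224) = (l - 2*I)/(l^2 + l*(7 + 4*I) + 28*I)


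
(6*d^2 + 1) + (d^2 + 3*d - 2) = 7*d^2 + 3*d - 1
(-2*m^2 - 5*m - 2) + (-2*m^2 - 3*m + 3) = -4*m^2 - 8*m + 1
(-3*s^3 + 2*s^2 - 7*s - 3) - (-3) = -3*s^3 + 2*s^2 - 7*s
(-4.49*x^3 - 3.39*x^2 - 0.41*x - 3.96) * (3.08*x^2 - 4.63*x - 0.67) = -13.8292*x^5 + 10.3475*x^4 + 17.4412*x^3 - 8.0272*x^2 + 18.6095*x + 2.6532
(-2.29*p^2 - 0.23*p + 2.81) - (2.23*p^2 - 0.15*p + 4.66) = -4.52*p^2 - 0.08*p - 1.85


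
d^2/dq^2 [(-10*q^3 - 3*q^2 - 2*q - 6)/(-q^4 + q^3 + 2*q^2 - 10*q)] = 2*(10*q^9 + 9*q^8 + 63*q^7 - 667*q^6 + 24*q^5 - 30*q^4 + 1304*q^3 - 108*q^2 - 360*q + 600)/(q^3*(q^9 - 3*q^8 - 3*q^7 + 41*q^6 - 54*q^5 - 102*q^4 + 412*q^3 - 180*q^2 - 600*q + 1000))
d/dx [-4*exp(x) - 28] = -4*exp(x)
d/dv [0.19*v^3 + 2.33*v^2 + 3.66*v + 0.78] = 0.57*v^2 + 4.66*v + 3.66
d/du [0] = 0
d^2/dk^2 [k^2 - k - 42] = 2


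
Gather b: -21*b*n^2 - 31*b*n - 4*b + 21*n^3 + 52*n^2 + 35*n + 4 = b*(-21*n^2 - 31*n - 4) + 21*n^3 + 52*n^2 + 35*n + 4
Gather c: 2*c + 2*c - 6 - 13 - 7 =4*c - 26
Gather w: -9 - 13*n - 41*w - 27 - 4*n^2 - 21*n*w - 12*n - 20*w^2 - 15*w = -4*n^2 - 25*n - 20*w^2 + w*(-21*n - 56) - 36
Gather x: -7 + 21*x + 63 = 21*x + 56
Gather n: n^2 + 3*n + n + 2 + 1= n^2 + 4*n + 3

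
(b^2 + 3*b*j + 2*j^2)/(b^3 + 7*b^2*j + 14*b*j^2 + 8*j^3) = 1/(b + 4*j)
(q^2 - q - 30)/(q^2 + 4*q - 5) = (q - 6)/(q - 1)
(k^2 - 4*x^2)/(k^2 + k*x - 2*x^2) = (-k + 2*x)/(-k + x)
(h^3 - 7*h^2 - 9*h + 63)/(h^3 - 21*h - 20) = (-h^3 + 7*h^2 + 9*h - 63)/(-h^3 + 21*h + 20)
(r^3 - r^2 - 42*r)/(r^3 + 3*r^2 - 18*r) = (r - 7)/(r - 3)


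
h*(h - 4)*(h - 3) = h^3 - 7*h^2 + 12*h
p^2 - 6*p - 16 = (p - 8)*(p + 2)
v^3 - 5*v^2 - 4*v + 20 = (v - 5)*(v - 2)*(v + 2)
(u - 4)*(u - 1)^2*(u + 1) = u^4 - 5*u^3 + 3*u^2 + 5*u - 4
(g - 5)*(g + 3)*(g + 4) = g^3 + 2*g^2 - 23*g - 60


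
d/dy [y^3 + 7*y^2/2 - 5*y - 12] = 3*y^2 + 7*y - 5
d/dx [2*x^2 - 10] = 4*x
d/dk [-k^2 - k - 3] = -2*k - 1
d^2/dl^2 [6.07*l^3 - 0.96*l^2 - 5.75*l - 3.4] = 36.42*l - 1.92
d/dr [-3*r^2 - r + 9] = -6*r - 1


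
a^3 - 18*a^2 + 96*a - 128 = (a - 8)^2*(a - 2)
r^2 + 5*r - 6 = (r - 1)*(r + 6)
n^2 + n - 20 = (n - 4)*(n + 5)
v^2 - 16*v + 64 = (v - 8)^2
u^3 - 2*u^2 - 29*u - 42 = (u - 7)*(u + 2)*(u + 3)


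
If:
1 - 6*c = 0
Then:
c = 1/6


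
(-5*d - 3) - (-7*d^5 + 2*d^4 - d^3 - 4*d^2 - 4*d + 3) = 7*d^5 - 2*d^4 + d^3 + 4*d^2 - d - 6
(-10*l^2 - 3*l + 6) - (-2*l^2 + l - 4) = -8*l^2 - 4*l + 10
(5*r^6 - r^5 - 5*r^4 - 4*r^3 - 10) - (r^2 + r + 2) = 5*r^6 - r^5 - 5*r^4 - 4*r^3 - r^2 - r - 12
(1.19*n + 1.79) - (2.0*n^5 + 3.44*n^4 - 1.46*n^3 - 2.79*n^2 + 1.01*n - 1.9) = -2.0*n^5 - 3.44*n^4 + 1.46*n^3 + 2.79*n^2 + 0.18*n + 3.69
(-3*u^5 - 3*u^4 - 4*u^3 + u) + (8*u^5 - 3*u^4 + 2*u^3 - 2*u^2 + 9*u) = 5*u^5 - 6*u^4 - 2*u^3 - 2*u^2 + 10*u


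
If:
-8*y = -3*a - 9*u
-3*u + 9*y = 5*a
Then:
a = 19*y/12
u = 13*y/36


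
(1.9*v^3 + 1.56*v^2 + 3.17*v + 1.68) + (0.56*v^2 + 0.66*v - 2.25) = 1.9*v^3 + 2.12*v^2 + 3.83*v - 0.57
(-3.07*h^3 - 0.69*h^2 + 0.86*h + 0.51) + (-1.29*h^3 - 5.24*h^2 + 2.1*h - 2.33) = -4.36*h^3 - 5.93*h^2 + 2.96*h - 1.82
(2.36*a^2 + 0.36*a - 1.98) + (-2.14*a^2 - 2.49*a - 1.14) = 0.22*a^2 - 2.13*a - 3.12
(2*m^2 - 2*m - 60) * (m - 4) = 2*m^3 - 10*m^2 - 52*m + 240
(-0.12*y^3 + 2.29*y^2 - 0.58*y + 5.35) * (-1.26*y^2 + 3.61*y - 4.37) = 0.1512*y^5 - 3.3186*y^4 + 9.5221*y^3 - 18.8421*y^2 + 21.8481*y - 23.3795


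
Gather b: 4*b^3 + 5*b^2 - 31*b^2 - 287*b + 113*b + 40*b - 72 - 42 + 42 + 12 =4*b^3 - 26*b^2 - 134*b - 60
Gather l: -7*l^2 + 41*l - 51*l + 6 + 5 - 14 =-7*l^2 - 10*l - 3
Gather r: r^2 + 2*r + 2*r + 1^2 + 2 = r^2 + 4*r + 3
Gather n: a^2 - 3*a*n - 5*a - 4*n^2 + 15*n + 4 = a^2 - 5*a - 4*n^2 + n*(15 - 3*a) + 4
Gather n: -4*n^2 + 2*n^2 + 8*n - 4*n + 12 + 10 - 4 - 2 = -2*n^2 + 4*n + 16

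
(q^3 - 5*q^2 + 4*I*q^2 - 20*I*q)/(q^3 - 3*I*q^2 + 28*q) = (q - 5)/(q - 7*I)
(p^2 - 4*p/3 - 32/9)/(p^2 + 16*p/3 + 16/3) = (p - 8/3)/(p + 4)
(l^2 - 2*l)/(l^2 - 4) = l/(l + 2)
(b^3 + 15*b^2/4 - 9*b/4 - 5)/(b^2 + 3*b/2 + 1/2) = (4*b^2 + 11*b - 20)/(2*(2*b + 1))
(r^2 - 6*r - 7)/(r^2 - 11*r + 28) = (r + 1)/(r - 4)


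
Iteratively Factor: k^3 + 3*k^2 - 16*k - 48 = (k - 4)*(k^2 + 7*k + 12) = (k - 4)*(k + 3)*(k + 4)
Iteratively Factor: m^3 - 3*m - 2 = (m + 1)*(m^2 - m - 2) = (m - 2)*(m + 1)*(m + 1)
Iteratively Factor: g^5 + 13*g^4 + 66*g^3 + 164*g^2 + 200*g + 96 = (g + 2)*(g^4 + 11*g^3 + 44*g^2 + 76*g + 48) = (g + 2)^2*(g^3 + 9*g^2 + 26*g + 24) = (g + 2)^2*(g + 4)*(g^2 + 5*g + 6) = (g + 2)^2*(g + 3)*(g + 4)*(g + 2)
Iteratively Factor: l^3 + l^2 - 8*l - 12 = (l - 3)*(l^2 + 4*l + 4) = (l - 3)*(l + 2)*(l + 2)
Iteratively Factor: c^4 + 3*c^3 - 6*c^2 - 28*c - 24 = (c + 2)*(c^3 + c^2 - 8*c - 12) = (c + 2)^2*(c^2 - c - 6) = (c - 3)*(c + 2)^2*(c + 2)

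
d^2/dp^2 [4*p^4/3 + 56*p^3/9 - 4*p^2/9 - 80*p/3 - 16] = 16*p^2 + 112*p/3 - 8/9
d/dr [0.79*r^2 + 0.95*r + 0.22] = 1.58*r + 0.95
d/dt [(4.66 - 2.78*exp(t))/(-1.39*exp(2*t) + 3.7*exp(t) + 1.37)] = (-3.8642*exp(2*t) + 12.9548*exp(t) - 21.0506)*exp(t)/(1.9321*exp(4*t) - 10.286*exp(3*t) + 9.8814*exp(2*t) + 10.138*exp(t) + 1.8769)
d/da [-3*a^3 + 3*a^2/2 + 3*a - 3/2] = -9*a^2 + 3*a + 3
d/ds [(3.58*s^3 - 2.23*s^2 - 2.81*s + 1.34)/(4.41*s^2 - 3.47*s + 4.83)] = (15.7878*s^4 - 24.8452*s^3 + 72.0044*s^2 - 33.3606*s - 8.9225)/(19.4481*s^4 - 30.6054*s^3 + 54.6415*s^2 - 33.5202*s + 23.3289)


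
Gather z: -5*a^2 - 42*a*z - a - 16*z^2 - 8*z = -5*a^2 - a - 16*z^2 + z*(-42*a - 8)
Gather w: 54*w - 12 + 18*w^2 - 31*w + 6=18*w^2 + 23*w - 6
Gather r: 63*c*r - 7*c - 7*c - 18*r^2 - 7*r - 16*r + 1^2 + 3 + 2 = -14*c - 18*r^2 + r*(63*c - 23) + 6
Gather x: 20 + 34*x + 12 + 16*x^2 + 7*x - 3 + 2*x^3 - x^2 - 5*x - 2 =2*x^3 + 15*x^2 + 36*x + 27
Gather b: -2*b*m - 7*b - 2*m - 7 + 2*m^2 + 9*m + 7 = b*(-2*m - 7) + 2*m^2 + 7*m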